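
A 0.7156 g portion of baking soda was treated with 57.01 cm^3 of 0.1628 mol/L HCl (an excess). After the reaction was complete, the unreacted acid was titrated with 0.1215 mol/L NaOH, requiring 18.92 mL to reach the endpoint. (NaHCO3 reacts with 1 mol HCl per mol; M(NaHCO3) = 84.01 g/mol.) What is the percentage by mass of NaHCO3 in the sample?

82.0%

Total n(HCl) added = 0.1628 x 0.05701 = 0.009281 mol.
n(NaOH) used = 0.1215 x 0.01892 = 0.002299 mol, which equals the excess n(HCl).
So n(HCl) consumed by the sample = 0.009281 - 0.002299 = 0.006982 mol.
n(NaHCO3) = 0.006982 / 1 = 0.006982 mol.
mass NaHCO3 = 0.006982 x 84.01 = 0.5866 g, so %NaHCO3 = 0.5866/0.7156 x 100 = 82.0%.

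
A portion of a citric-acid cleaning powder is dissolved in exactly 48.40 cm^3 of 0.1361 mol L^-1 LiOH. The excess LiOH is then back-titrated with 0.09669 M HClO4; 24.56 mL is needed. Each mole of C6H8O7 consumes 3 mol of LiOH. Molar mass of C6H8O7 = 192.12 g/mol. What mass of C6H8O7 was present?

0.270 g

Total n(LiOH) added = 0.1361 x 0.04840 = 0.006587 mol.
n(HClO4) used = 0.09669 x 0.02456 = 0.002375 mol, which equals the excess n(LiOH).
So n(LiOH) consumed by the sample = 0.006587 - 0.002375 = 0.004213 mol.
n(C6H8O7) = 0.004213 / 3 = 0.001404 mol.
mass = 0.001404 mol x 192.12 g/mol = 0.270 g.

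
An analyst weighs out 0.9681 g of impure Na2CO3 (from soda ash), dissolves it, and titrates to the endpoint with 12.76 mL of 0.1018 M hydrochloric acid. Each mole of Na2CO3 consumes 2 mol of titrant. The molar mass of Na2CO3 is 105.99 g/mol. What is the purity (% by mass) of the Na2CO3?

7.11%

n(HCl) = 0.1018 x 0.01276 = 0.001299 mol.
n(Na2CO3) = 0.001299 / 2 = 0.0006495 mol.
mass of Na2CO3 = 0.0006495 x 105.99 = 0.06884 g.
% purity = 0.06884 / 0.9681 x 100 = 7.11%.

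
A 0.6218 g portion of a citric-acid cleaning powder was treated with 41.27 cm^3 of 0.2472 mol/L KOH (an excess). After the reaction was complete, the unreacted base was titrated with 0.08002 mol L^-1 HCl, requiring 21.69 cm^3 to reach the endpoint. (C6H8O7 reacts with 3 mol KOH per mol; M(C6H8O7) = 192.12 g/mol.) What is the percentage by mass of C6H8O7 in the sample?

Total n(KOH) added = 0.2472 x 0.04127 = 0.01020 mol.
n(HCl) used = 0.08002 x 0.02169 = 0.001736 mol, which equals the excess n(KOH).
So n(KOH) consumed by the sample = 0.01020 - 0.001736 = 0.008466 mol.
n(C6H8O7) = 0.008466 / 3 = 0.002822 mol.
mass C6H8O7 = 0.002822 x 192.12 = 0.5422 g, so %C6H8O7 = 0.5422/0.6218 x 100 = 87.2%.

87.2%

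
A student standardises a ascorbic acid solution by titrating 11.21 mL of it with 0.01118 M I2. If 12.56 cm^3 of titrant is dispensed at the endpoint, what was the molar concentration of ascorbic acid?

n(I2) = 0.01118 x 0.01256 = 0.0001404 mol.
From the balanced equation, 1 mol I2 reacts with 1 mol ascorbic acid, so n(ascorbic acid) = 0.0001404 x 1/1 = 0.0001404 mol.
[ascorbic acid] = 0.0001404 / 0.01121 L = 0.0125 M.

0.0125 M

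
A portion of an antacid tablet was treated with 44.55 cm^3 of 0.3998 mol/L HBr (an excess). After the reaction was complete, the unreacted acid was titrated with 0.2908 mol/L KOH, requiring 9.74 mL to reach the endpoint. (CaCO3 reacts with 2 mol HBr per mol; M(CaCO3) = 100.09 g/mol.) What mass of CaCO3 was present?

0.750 g

Total n(HBr) added = 0.3998 x 0.04455 = 0.01781 mol.
n(KOH) used = 0.2908 x 0.009740 = 0.002832 mol, which equals the excess n(HBr).
So n(HBr) consumed by the sample = 0.01781 - 0.002832 = 0.01498 mol.
n(CaCO3) = 0.01498 / 2 = 0.007489 mol.
mass = 0.007489 mol x 100.09 g/mol = 0.750 g.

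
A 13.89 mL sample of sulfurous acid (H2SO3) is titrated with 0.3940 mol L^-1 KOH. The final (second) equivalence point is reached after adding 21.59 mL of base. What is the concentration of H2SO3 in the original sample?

n(KOH) = 0.3940 x 0.02159 = 0.008506 mol.
At the final (second) equivalence point, 2 mol OH^- react per mol H2SO3, so n(H2SO3) = 0.008506 / 2 = 0.004253 mol.
[H2SO3] = 0.004253 / 0.01389 L = 0.306 M.

0.306 M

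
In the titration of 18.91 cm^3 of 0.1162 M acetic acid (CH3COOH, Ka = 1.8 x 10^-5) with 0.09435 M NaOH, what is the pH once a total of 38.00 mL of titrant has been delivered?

n(acid) = 0.1162 x 0.01891 = 0.002197 mol; n(NaOH) added = 0.09435 x 0.03800 = 0.003585 mol.
Base is in excess by 0.003585 - 0.002197 = 0.001388 mol in a total volume of 0.05691 L.
[OH^-] = 0.001388/0.05691 = 0.02439 M, so pOH = 1.61 and pH = 14.00 - 1.61 = 12.39.

12.39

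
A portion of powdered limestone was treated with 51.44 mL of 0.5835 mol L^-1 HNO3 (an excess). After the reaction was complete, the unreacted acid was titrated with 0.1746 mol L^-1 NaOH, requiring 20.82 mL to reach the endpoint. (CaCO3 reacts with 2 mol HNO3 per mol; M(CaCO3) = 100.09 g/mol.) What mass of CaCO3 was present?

1.32 g

Total n(HNO3) added = 0.5835 x 0.05144 = 0.03002 mol.
n(NaOH) used = 0.1746 x 0.02082 = 0.003635 mol, which equals the excess n(HNO3).
So n(HNO3) consumed by the sample = 0.03002 - 0.003635 = 0.02638 mol.
n(CaCO3) = 0.02638 / 2 = 0.01319 mol.
mass = 0.01319 mol x 100.09 g/mol = 1.32 g.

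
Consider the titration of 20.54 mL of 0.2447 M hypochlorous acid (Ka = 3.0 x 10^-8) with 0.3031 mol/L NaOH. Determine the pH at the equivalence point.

10.33

n(HClO) = 0.2447 x 0.02054 = 0.005026 mol; V(NaOH) at equivalence = 0.005026/0.3031 = 0.01658 L.
At equivalence all the acid is converted to ClO-; total volume = 0.02054 + 0.01658 = 0.03712 L, so [ClO-] = 0.005026/0.03712 = 0.1354 M.
Kb = Kw/Ka = 1.0e-14 / 3.0 x 10^-8 = 3.33e-7.
[OH^-] = sqrt(Kb x [ClO-]) = sqrt(3.33e-7 x 0.1354) = 0.000212 M.
pOH = 3.67, so pH = 14.00 - 3.67 = 10.33.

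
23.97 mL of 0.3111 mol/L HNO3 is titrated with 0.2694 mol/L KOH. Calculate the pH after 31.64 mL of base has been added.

n(acid) = 0.3111 x 0.02397 = 0.007457 mol; n(KOH) added = 0.2694 x 0.03164 = 0.008524 mol.
Base is in excess by 0.008524 - 0.007457 = 0.001067 mol in a total volume of 0.05561 L.
[OH^-] = 0.001067/0.05561 = 0.01918 M, so pOH = 1.72 and pH = 14.00 - 1.72 = 12.28.

12.28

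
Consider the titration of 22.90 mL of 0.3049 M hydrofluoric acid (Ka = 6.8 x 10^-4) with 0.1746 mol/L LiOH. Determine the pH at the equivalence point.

n(HF) = 0.3049 x 0.02290 = 0.006982 mol; V(LiOH) at equivalence = 0.006982/0.1746 = 0.03999 L.
At equivalence all the acid is converted to F-; total volume = 0.02290 + 0.03999 = 0.06289 L, so [F-] = 0.006982/0.06289 = 0.1110 M.
Kb = Kw/Ka = 1.0e-14 / 6.8 x 10^-4 = 1.47e-11.
[OH^-] = sqrt(Kb x [F-]) = sqrt(1.47e-11 x 0.1110) = 1.28e-6 M.
pOH = 5.89, so pH = 14.00 - 5.89 = 8.11.

8.11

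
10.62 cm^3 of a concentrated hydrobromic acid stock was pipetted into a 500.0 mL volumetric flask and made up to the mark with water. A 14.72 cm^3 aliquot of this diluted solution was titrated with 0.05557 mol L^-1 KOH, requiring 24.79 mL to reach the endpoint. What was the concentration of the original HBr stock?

4.41 M

n(KOH) = 0.05557 x 0.02479 = 0.001378 mol.
n(HBr) in the aliquot = 0.001378 mol.
[diluted HBr] = 0.001378 / 0.01472 = 0.09359 M.
Dilution factor = 500.0/10.62 = 47.08, so [stock] = 0.09359 x 47.08 = 4.41 M.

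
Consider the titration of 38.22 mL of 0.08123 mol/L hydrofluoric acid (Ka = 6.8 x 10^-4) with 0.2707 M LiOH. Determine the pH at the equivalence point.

n(HF) = 0.08123 x 0.03822 = 0.003105 mol; V(LiOH) at equivalence = 0.003105/0.2707 = 0.01147 L.
At equivalence all the acid is converted to F-; total volume = 0.03822 + 0.01147 = 0.04969 L, so [F-] = 0.003105/0.04969 = 0.06248 M.
Kb = Kw/Ka = 1.0e-14 / 6.8 x 10^-4 = 1.47e-11.
[OH^-] = sqrt(Kb x [F-]) = sqrt(1.47e-11 x 0.06248) = 9.59e-7 M.
pOH = 6.02, so pH = 14.00 - 6.02 = 7.98.

7.98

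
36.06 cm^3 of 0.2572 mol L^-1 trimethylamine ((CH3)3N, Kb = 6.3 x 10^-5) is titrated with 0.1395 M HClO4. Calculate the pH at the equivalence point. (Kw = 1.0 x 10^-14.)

5.42

n((CH3)3N) = 0.2572 x 0.03606 = 0.009275 mol; V(HClO4) at equivalence = 0.009275/0.1395 = 0.06648 L.
At equivalence the base is fully converted to (CH3)3NH+; total volume = 0.1025 L, so [(CH3)3NH+] = 0.009275/0.1025 = 0.09044 M.
Ka((CH3)3NH+) = Kw/Kb = 1.0e-14 / 6.3 x 10^-5 = 1.59e-10.
[H^+] = sqrt(Ka x [(CH3)3NH+]) = sqrt(1.59e-10 x 0.09044) = 3.79e-6 M.
pH = -log(3.79e-6) = 5.42.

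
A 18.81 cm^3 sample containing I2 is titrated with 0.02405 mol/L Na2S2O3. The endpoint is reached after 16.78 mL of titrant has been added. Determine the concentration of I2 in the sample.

n(Na2S2O3) = 0.02405 x 0.01678 = 0.0004036 mol.
From the balanced equation, 2 mol Na2S2O3 reacts with 1 mol I2, so n(I2) = 0.0004036 x 1/2 = 0.0002018 mol.
[I2] = 0.0002018 / 0.01881 L = 0.0107 M.

0.0107 M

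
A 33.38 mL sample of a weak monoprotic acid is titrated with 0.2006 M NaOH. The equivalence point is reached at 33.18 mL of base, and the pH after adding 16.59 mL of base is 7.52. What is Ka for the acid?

16.59 mL is half of the equivalence volume, so this is the half-equivalence point where [HA] = [A^-].
At half-equivalence pH = pKa, so pKa = 7.52.
Ka = 10^(-7.52) = 3.0 x 10^-8.

3.0 x 10^-8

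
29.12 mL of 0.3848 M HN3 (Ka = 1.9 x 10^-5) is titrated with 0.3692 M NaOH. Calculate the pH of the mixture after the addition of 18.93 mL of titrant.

Initial n(HN3) = 0.3848 x 0.02912 = 0.01121 mol.
n(NaOH) added = 0.3692 x 0.01893 = 0.006989 mol, converting that many moles of HN3 to N3-.
Remaining n(HN3) = 0.004216 mol; n(N3-) = 0.006989 mol.
By Henderson-Hasselbalch, pH = pKa + log([A^-]/[HA]) = 4.72 + log(0.006989/0.004216) = 4.72 + (+0.22) = 4.94.

4.94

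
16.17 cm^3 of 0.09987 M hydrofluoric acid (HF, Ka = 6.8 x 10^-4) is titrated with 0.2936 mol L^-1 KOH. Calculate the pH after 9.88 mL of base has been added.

n(acid) = 0.09987 x 0.01617 = 0.001615 mol; n(KOH) added = 0.2936 x 0.009880 = 0.002901 mol.
Base is in excess by 0.002901 - 0.001615 = 0.001286 mol in a total volume of 0.02605 L.
[OH^-] = 0.001286/0.02605 = 0.04936 M, so pOH = 1.31 and pH = 14.00 - 1.31 = 12.69.

12.69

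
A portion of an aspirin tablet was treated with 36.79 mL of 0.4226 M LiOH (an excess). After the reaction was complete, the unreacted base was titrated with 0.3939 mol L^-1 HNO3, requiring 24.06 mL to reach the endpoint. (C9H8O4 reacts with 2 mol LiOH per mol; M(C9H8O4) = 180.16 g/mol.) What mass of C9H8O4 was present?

0.547 g

Total n(LiOH) added = 0.4226 x 0.03679 = 0.01555 mol.
n(HNO3) used = 0.3939 x 0.02406 = 0.009477 mol, which equals the excess n(LiOH).
So n(LiOH) consumed by the sample = 0.01555 - 0.009477 = 0.006070 mol.
n(C9H8O4) = 0.006070 / 2 = 0.003035 mol.
mass = 0.003035 mol x 180.16 g/mol = 0.547 g.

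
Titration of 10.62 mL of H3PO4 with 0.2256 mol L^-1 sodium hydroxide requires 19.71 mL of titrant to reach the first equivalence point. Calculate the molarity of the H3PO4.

n(NaOH) = 0.2256 x 0.01971 = 0.004447 mol.
At the first equivalence point, 1 mol OH^- react per mol H3PO4, so n(H3PO4) = 0.004447 / 1 = 0.004447 mol.
[H3PO4] = 0.004447 / 0.01062 L = 0.419 M.

0.419 M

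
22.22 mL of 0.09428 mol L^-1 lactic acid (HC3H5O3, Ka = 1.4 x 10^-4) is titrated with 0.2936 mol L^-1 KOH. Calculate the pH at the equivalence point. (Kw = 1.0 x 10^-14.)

n(HC3H5O3) = 0.09428 x 0.02222 = 0.002095 mol; V(KOH) at equivalence = 0.002095/0.2936 = 0.007135 L.
At equivalence all the acid is converted to C3H5O3-; total volume = 0.02222 + 0.007135 = 0.02936 L, so [C3H5O3-] = 0.002095/0.02936 = 0.07136 M.
Kb = Kw/Ka = 1.0e-14 / 1.4 x 10^-4 = 7.14e-11.
[OH^-] = sqrt(Kb x [C3H5O3-]) = sqrt(7.14e-11 x 0.07136) = 2.26e-6 M.
pOH = 5.65, so pH = 14.00 - 5.65 = 8.35.

8.35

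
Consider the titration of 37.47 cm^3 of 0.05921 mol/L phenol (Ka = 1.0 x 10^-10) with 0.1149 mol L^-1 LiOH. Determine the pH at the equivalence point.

n(C6H5OH) = 0.05921 x 0.03747 = 0.002219 mol; V(LiOH) at equivalence = 0.002219/0.1149 = 0.01931 L.
At equivalence all the acid is converted to C6H5O-; total volume = 0.03747 + 0.01931 = 0.05678 L, so [C6H5O-] = 0.002219/0.05678 = 0.03907 M.
Kb = Kw/Ka = 1.0e-14 / 1.0 x 10^-10 = 0.000100.
[OH^-] = sqrt(Kb x [C6H5O-]) = sqrt(0.000100 x 0.03907) = 0.00198 M.
pOH = 2.70, so pH = 14.00 - 2.70 = 11.30.

11.30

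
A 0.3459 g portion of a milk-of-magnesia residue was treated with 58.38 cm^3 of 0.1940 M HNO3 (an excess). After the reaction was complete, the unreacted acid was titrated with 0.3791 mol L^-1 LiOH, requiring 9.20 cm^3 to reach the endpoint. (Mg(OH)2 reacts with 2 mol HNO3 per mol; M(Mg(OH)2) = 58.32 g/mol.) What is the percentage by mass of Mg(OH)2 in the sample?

66.1%

Total n(HNO3) added = 0.1940 x 0.05838 = 0.01133 mol.
n(LiOH) used = 0.3791 x 0.009200 = 0.003488 mol, which equals the excess n(HNO3).
So n(HNO3) consumed by the sample = 0.01133 - 0.003488 = 0.007838 mol.
n(Mg(OH)2) = 0.007838 / 2 = 0.003919 mol.
mass Mg(OH)2 = 0.003919 x 58.32 = 0.2286 g, so %Mg(OH)2 = 0.2286/0.3459 x 100 = 66.1%.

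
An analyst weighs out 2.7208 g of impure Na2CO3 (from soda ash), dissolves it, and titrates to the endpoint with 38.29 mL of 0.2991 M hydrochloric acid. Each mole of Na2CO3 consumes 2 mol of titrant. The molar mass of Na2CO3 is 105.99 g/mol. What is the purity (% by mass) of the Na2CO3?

n(HCl) = 0.2991 x 0.03829 = 0.01145 mol.
n(Na2CO3) = 0.01145 / 2 = 0.005726 mol.
mass of Na2CO3 = 0.005726 x 105.99 = 0.6069 g.
% purity = 0.6069 / 2.7208 x 100 = 22.3%.

22.3%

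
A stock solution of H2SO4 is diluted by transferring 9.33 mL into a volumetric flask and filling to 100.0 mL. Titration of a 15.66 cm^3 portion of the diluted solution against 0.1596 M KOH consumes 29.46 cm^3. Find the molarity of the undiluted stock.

n(KOH) = 0.1596 x 0.02946 = 0.004702 mol.
n(H2SO4) in the aliquot = 0.004702 x 1/2 = 0.002351 mol.
[diluted H2SO4] = 0.002351 / 0.01566 = 0.1501 M.
Dilution factor = 100.0/9.330 = 10.72, so [stock] = 0.1501 x 10.72 = 1.61 M.

1.61 M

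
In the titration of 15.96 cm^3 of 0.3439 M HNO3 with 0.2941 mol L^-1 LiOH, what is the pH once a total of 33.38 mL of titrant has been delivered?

n(acid) = 0.3439 x 0.01596 = 0.005489 mol; n(LiOH) added = 0.2941 x 0.03338 = 0.009817 mol.
Base is in excess by 0.009817 - 0.005489 = 0.004328 mol in a total volume of 0.04934 L.
[OH^-] = 0.004328/0.04934 = 0.08773 M, so pOH = 1.06 and pH = 14.00 - 1.06 = 12.94.

12.94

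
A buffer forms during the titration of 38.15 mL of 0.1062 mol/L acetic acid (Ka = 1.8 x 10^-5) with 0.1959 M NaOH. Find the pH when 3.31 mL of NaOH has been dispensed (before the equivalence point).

Initial n(CH3COOH) = 0.1062 x 0.03815 = 0.004052 mol.
n(NaOH) added = 0.1959 x 0.003310 = 0.0006484 mol, converting that many moles of CH3COOH to CH3COO-.
Remaining n(CH3COOH) = 0.003403 mol; n(CH3COO-) = 0.0006484 mol.
By Henderson-Hasselbalch, pH = pKa + log([A^-]/[HA]) = 4.74 + log(0.0006484/0.003403) = 4.74 + (-0.72) = 4.02.

4.02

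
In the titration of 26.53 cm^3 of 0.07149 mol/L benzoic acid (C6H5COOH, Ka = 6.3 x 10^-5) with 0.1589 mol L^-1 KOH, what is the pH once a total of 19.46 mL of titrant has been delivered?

12.41

n(acid) = 0.07149 x 0.02653 = 0.001897 mol; n(KOH) added = 0.1589 x 0.01946 = 0.003092 mol.
Base is in excess by 0.003092 - 0.001897 = 0.001196 mol in a total volume of 0.04599 L.
[OH^-] = 0.001196/0.04599 = 0.02600 M, so pOH = 1.59 and pH = 14.00 - 1.59 = 12.41.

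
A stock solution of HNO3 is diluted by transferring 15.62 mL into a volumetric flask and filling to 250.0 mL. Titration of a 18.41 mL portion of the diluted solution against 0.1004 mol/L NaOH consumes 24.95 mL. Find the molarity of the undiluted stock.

n(NaOH) = 0.1004 x 0.02495 = 0.002505 mol.
n(HNO3) in the aliquot = 0.002505 mol.
[diluted HNO3] = 0.002505 / 0.01841 = 0.1361 M.
Dilution factor = 250.0/15.62 = 16.01, so [stock] = 0.1361 x 16.01 = 2.18 M.

2.18 M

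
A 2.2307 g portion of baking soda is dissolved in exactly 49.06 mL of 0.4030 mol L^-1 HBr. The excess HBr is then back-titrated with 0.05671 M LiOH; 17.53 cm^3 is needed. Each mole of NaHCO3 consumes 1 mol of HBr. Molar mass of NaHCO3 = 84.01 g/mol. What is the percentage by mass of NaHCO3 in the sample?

Total n(HBr) added = 0.4030 x 0.04906 = 0.01977 mol.
n(LiOH) used = 0.05671 x 0.01753 = 0.0009941 mol, which equals the excess n(HBr).
So n(HBr) consumed by the sample = 0.01977 - 0.0009941 = 0.01878 mol.
n(NaHCO3) = 0.01878 / 1 = 0.01878 mol.
mass NaHCO3 = 0.01878 x 84.01 = 1.577 g, so %NaHCO3 = 1.577/2.2307 x 100 = 70.7%.

70.7%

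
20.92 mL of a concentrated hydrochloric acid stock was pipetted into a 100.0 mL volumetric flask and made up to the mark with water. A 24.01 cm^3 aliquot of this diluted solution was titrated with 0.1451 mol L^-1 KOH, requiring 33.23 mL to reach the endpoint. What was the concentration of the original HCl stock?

0.960 M

n(KOH) = 0.1451 x 0.03323 = 0.004822 mol.
n(HCl) in the aliquot = 0.004822 mol.
[diluted HCl] = 0.004822 / 0.02401 = 0.2008 M.
Dilution factor = 100.0/20.92 = 4.780, so [stock] = 0.2008 x 4.780 = 0.960 M.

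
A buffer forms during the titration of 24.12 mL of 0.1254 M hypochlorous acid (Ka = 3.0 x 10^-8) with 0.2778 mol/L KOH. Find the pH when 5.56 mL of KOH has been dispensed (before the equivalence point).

Initial n(HClO) = 0.1254 x 0.02412 = 0.003025 mol.
n(KOH) added = 0.2778 x 0.005560 = 0.001545 mol, converting that many moles of HClO to ClO-.
Remaining n(HClO) = 0.001480 mol; n(ClO-) = 0.001545 mol.
By Henderson-Hasselbalch, pH = pKa + log([A^-]/[HA]) = 7.52 + log(0.001545/0.001480) = 7.52 + (+0.02) = 7.54.

7.54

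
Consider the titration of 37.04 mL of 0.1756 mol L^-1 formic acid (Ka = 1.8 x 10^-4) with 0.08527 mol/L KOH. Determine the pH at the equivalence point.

8.25

n(HCOOH) = 0.1756 x 0.03704 = 0.006504 mol; V(KOH) at equivalence = 0.006504/0.08527 = 0.07628 L.
At equivalence all the acid is converted to HCOO-; total volume = 0.03704 + 0.07628 = 0.1133 L, so [HCOO-] = 0.006504/0.1133 = 0.05740 M.
Kb = Kw/Ka = 1.0e-14 / 1.8 x 10^-4 = 5.56e-11.
[OH^-] = sqrt(Kb x [HCOO-]) = sqrt(5.56e-11 x 0.05740) = 1.79e-6 M.
pOH = 5.75, so pH = 14.00 - 5.75 = 8.25.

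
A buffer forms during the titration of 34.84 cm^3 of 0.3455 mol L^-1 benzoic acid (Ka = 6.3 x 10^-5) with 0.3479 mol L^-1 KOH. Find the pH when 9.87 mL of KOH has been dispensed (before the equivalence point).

3.80

Initial n(C6H5COOH) = 0.3455 x 0.03484 = 0.01204 mol.
n(KOH) added = 0.3479 x 0.009870 = 0.003434 mol, converting that many moles of C6H5COOH to C6H5COO-.
Remaining n(C6H5COOH) = 0.008603 mol; n(C6H5COO-) = 0.003434 mol.
By Henderson-Hasselbalch, pH = pKa + log([A^-]/[HA]) = 4.20 + log(0.003434/0.008603) = 4.20 + (-0.40) = 3.80.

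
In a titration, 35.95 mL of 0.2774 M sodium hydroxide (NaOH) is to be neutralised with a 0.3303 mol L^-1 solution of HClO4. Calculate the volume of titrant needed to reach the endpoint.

30.2 mL

n(NaOH) = 0.2774 mol/L x 0.03595 L = 0.009973 mol.
At equivalence n(HClO4) = n(NaOH) = 0.009973 mol.
V(HClO4) = 0.009973 / 0.3303 = 0.03019 L = 30.2 mL.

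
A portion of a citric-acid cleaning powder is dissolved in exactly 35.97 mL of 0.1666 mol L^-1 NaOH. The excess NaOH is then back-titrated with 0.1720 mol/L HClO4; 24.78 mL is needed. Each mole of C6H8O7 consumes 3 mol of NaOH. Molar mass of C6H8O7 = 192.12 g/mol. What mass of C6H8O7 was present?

0.111 g

Total n(NaOH) added = 0.1666 x 0.03597 = 0.005993 mol.
n(HClO4) used = 0.1720 x 0.02478 = 0.004262 mol, which equals the excess n(NaOH).
So n(NaOH) consumed by the sample = 0.005993 - 0.004262 = 0.001730 mol.
n(C6H8O7) = 0.001730 / 3 = 0.0005768 mol.
mass = 0.0005768 mol x 192.12 g/mol = 0.111 g.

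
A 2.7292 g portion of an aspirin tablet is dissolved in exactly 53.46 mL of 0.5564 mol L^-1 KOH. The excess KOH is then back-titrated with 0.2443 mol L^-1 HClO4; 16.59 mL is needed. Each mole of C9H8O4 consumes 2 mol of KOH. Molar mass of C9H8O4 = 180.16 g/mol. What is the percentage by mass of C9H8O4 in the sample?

Total n(KOH) added = 0.5564 x 0.05346 = 0.02975 mol.
n(HClO4) used = 0.2443 x 0.01659 = 0.004053 mol, which equals the excess n(KOH).
So n(KOH) consumed by the sample = 0.02975 - 0.004053 = 0.02569 mol.
n(C9H8O4) = 0.02569 / 2 = 0.01285 mol.
mass C9H8O4 = 0.01285 x 180.16 = 2.314 g, so %C9H8O4 = 2.314/2.7292 x 100 = 84.8%.

84.8%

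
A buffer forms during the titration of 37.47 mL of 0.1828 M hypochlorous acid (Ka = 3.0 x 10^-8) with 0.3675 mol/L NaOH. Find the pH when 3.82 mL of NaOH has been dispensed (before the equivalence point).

6.93

Initial n(HClO) = 0.1828 x 0.03747 = 0.006850 mol.
n(NaOH) added = 0.3675 x 0.003820 = 0.001404 mol, converting that many moles of HClO to ClO-.
Remaining n(HClO) = 0.005446 mol; n(ClO-) = 0.001404 mol.
By Henderson-Hasselbalch, pH = pKa + log([A^-]/[HA]) = 7.52 + log(0.001404/0.005446) = 7.52 + (-0.59) = 6.93.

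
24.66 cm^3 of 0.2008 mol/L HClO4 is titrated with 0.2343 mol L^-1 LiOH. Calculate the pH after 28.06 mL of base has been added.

12.49

n(acid) = 0.2008 x 0.02466 = 0.004952 mol; n(LiOH) added = 0.2343 x 0.02806 = 0.006574 mol.
Base is in excess by 0.006574 - 0.004952 = 0.001623 mol in a total volume of 0.05272 L.
[OH^-] = 0.001623/0.05272 = 0.03078 M, so pOH = 1.51 and pH = 14.00 - 1.51 = 12.49.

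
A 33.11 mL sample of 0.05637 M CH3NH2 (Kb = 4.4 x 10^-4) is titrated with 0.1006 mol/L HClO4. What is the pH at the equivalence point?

6.04

n(CH3NH2) = 0.05637 x 0.03311 = 0.001866 mol; V(HClO4) at equivalence = 0.001866/0.1006 = 0.01855 L.
At equivalence the base is fully converted to CH3NH3+; total volume = 0.05166 L, so [CH3NH3+] = 0.001866/0.05166 = 0.03613 M.
Ka(CH3NH3+) = Kw/Kb = 1.0e-14 / 4.4 x 10^-4 = 2.27e-11.
[H^+] = sqrt(Ka x [CH3NH3+]) = sqrt(2.27e-11 x 0.03613) = 9.06e-7 M.
pH = -log(9.06e-7) = 6.04.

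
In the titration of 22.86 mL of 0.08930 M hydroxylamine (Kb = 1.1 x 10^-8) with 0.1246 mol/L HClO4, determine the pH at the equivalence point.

n(NH2OH) = 0.08930 x 0.02286 = 0.002041 mol; V(HClO4) at equivalence = 0.002041/0.1246 = 0.01638 L.
At equivalence the base is fully converted to NH3OH+; total volume = 0.03924 L, so [NH3OH+] = 0.002041/0.03924 = 0.05202 M.
Ka(NH3OH+) = Kw/Kb = 1.0e-14 / 1.1 x 10^-8 = 9.09e-7.
[H^+] = sqrt(Ka x [NH3OH+]) = sqrt(9.09e-7 x 0.05202) = 0.000217 M.
pH = -log(0.000217) = 3.66.

3.66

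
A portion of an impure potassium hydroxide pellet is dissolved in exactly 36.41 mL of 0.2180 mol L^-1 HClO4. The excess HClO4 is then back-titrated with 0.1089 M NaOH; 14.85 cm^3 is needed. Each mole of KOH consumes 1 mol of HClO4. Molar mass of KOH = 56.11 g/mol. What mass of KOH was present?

0.355 g

Total n(HClO4) added = 0.2180 x 0.03641 = 0.007937 mol.
n(NaOH) used = 0.1089 x 0.01485 = 0.001617 mol, which equals the excess n(HClO4).
So n(HClO4) consumed by the sample = 0.007937 - 0.001617 = 0.006320 mol.
n(KOH) = 0.006320 / 1 = 0.006320 mol.
mass = 0.006320 mol x 56.11 g/mol = 0.355 g.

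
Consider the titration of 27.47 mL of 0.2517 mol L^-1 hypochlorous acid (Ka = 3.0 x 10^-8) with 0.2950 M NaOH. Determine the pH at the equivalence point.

10.33

n(HClO) = 0.2517 x 0.02747 = 0.006914 mol; V(NaOH) at equivalence = 0.006914/0.2950 = 0.02344 L.
At equivalence all the acid is converted to ClO-; total volume = 0.02747 + 0.02344 = 0.05091 L, so [ClO-] = 0.006914/0.05091 = 0.1358 M.
Kb = Kw/Ka = 1.0e-14 / 3.0 x 10^-8 = 3.33e-7.
[OH^-] = sqrt(Kb x [ClO-]) = sqrt(3.33e-7 x 0.1358) = 0.000213 M.
pOH = 3.67, so pH = 14.00 - 3.67 = 10.33.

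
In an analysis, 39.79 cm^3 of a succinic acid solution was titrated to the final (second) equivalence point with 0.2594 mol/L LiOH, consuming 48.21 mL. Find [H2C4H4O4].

n(LiOH) = 0.2594 x 0.04821 = 0.01251 mol.
At the final (second) equivalence point, 2 mol OH^- react per mol H2C4H4O4, so n(H2C4H4O4) = 0.01251 / 2 = 0.006253 mol.
[H2C4H4O4] = 0.006253 / 0.03979 L = 0.157 M.

0.157 M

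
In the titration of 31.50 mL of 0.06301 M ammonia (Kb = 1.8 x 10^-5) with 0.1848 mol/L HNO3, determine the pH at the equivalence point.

n(NH3) = 0.06301 x 0.03150 = 0.001985 mol; V(HNO3) at equivalence = 0.001985/0.1848 = 0.01074 L.
At equivalence the base is fully converted to NH4+; total volume = 0.04224 L, so [NH4+] = 0.001985/0.04224 = 0.04699 M.
Ka(NH4+) = Kw/Kb = 1.0e-14 / 1.8 x 10^-5 = 5.56e-10.
[H^+] = sqrt(Ka x [NH4+]) = sqrt(5.56e-10 x 0.04699) = 5.11e-6 M.
pH = -log(5.11e-6) = 5.29.

5.29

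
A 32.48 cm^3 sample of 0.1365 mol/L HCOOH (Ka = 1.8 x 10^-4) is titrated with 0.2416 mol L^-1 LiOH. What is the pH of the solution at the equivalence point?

8.34

n(HCOOH) = 0.1365 x 0.03248 = 0.004434 mol; V(LiOH) at equivalence = 0.004434/0.2416 = 0.01835 L.
At equivalence all the acid is converted to HCOO-; total volume = 0.03248 + 0.01835 = 0.05083 L, so [HCOO-] = 0.004434/0.05083 = 0.08722 M.
Kb = Kw/Ka = 1.0e-14 / 1.8 x 10^-4 = 5.56e-11.
[OH^-] = sqrt(Kb x [HCOO-]) = sqrt(5.56e-11 x 0.08722) = 2.20e-6 M.
pOH = 5.66, so pH = 14.00 - 5.66 = 8.34.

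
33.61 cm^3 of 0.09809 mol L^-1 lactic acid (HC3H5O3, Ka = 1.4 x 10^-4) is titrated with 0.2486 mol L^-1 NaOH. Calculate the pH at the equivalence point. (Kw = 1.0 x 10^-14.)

n(HC3H5O3) = 0.09809 x 0.03361 = 0.003297 mol; V(NaOH) at equivalence = 0.003297/0.2486 = 0.01326 L.
At equivalence all the acid is converted to C3H5O3-; total volume = 0.03361 + 0.01326 = 0.04687 L, so [C3H5O3-] = 0.003297/0.04687 = 0.07034 M.
Kb = Kw/Ka = 1.0e-14 / 1.4 x 10^-4 = 7.14e-11.
[OH^-] = sqrt(Kb x [C3H5O3-]) = sqrt(7.14e-11 x 0.07034) = 2.24e-6 M.
pOH = 5.65, so pH = 14.00 - 5.65 = 8.35.

8.35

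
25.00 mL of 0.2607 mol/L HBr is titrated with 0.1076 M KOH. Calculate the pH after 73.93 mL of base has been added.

n(acid) = 0.2607 x 0.02500 = 0.006517 mol; n(KOH) added = 0.1076 x 0.07393 = 0.007955 mol.
Base is in excess by 0.007955 - 0.006517 = 0.001437 mol in a total volume of 0.09893 L.
[OH^-] = 0.001437/0.09893 = 0.01453 M, so pOH = 1.84 and pH = 14.00 - 1.84 = 12.16.

12.16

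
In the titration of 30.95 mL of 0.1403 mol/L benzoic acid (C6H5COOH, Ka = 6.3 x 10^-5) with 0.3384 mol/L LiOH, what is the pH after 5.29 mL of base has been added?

4.05

Initial n(C6H5COOH) = 0.1403 x 0.03095 = 0.004342 mol.
n(LiOH) added = 0.3384 x 0.005290 = 0.001790 mol, converting that many moles of C6H5COOH to C6H5COO-.
Remaining n(C6H5COOH) = 0.002552 mol; n(C6H5COO-) = 0.001790 mol.
By Henderson-Hasselbalch, pH = pKa + log([A^-]/[HA]) = 4.20 + log(0.001790/0.002552) = 4.20 + (-0.15) = 4.05.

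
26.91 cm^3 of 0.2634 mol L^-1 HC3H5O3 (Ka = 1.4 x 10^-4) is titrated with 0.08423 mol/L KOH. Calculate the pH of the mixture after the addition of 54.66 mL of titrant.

Initial n(HC3H5O3) = 0.2634 x 0.02691 = 0.007088 mol.
n(KOH) added = 0.08423 x 0.05466 = 0.004604 mol, converting that many moles of HC3H5O3 to C3H5O3-.
Remaining n(HC3H5O3) = 0.002484 mol; n(C3H5O3-) = 0.004604 mol.
By Henderson-Hasselbalch, pH = pKa + log([A^-]/[HA]) = 3.85 + log(0.004604/0.002484) = 3.85 + (+0.27) = 4.12.

4.12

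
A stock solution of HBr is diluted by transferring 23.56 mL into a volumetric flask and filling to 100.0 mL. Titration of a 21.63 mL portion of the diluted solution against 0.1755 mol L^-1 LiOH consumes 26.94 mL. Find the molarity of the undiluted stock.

n(LiOH) = 0.1755 x 0.02694 = 0.004728 mol.
n(HBr) in the aliquot = 0.004728 mol.
[diluted HBr] = 0.004728 / 0.02163 = 0.2186 M.
Dilution factor = 100.0/23.56 = 4.244, so [stock] = 0.2186 x 4.244 = 0.928 M.

0.928 M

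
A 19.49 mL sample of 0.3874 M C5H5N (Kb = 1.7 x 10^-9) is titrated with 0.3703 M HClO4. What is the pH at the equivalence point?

2.98

n(C5H5N) = 0.3874 x 0.01949 = 0.007550 mol; V(HClO4) at equivalence = 0.007550/0.3703 = 0.02039 L.
At equivalence the base is fully converted to C5H5NH+; total volume = 0.03988 L, so [C5H5NH+] = 0.007550/0.03988 = 0.1893 M.
Ka(C5H5NH+) = Kw/Kb = 1.0e-14 / 1.7 x 10^-9 = 5.88e-6.
[H^+] = sqrt(Ka x [C5H5NH+]) = sqrt(5.88e-6 x 0.1893) = 0.00106 M.
pH = -log(0.00106) = 2.98.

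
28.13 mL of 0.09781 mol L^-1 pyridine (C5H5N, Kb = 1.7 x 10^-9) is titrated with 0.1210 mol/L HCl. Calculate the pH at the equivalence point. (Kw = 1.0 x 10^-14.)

3.25

n(C5H5N) = 0.09781 x 0.02813 = 0.002751 mol; V(HCl) at equivalence = 0.002751/0.1210 = 0.02274 L.
At equivalence the base is fully converted to C5H5NH+; total volume = 0.05087 L, so [C5H5NH+] = 0.002751/0.05087 = 0.05409 M.
Ka(C5H5NH+) = Kw/Kb = 1.0e-14 / 1.7 x 10^-9 = 5.88e-6.
[H^+] = sqrt(Ka x [C5H5NH+]) = sqrt(5.88e-6 x 0.05409) = 0.000564 M.
pH = -log(0.000564) = 3.25.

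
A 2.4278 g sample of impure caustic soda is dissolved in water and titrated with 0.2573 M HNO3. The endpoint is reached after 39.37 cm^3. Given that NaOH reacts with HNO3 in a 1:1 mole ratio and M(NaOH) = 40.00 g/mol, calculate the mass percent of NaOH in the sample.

n(HNO3) = 0.2573 x 0.03937 = 0.01013 mol.
n(NaOH) = 0.01013 / 1 = 0.01013 mol.
mass of NaOH = 0.01013 x 40.00 = 0.4052 g.
% purity = 0.4052 / 2.4278 x 100 = 16.7%.

16.7%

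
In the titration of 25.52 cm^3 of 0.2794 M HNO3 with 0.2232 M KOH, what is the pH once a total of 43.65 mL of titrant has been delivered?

n(acid) = 0.2794 x 0.02552 = 0.007130 mol; n(KOH) added = 0.2232 x 0.04365 = 0.009743 mol.
Base is in excess by 0.009743 - 0.007130 = 0.002612 mol in a total volume of 0.06917 L.
[OH^-] = 0.002612/0.06917 = 0.03777 M, so pOH = 1.42 and pH = 14.00 - 1.42 = 12.58.

12.58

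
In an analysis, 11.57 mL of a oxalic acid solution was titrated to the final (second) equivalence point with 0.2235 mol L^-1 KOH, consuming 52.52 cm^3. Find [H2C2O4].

0.507 M

n(KOH) = 0.2235 x 0.05252 = 0.01174 mol.
At the final (second) equivalence point, 2 mol OH^- react per mol H2C2O4, so n(H2C2O4) = 0.01174 / 2 = 0.005869 mol.
[H2C2O4] = 0.005869 / 0.01157 L = 0.507 M.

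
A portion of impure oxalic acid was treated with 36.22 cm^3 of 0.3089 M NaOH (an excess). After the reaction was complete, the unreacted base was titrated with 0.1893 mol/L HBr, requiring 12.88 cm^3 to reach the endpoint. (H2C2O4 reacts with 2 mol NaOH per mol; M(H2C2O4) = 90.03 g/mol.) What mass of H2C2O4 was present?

Total n(NaOH) added = 0.3089 x 0.03622 = 0.01119 mol.
n(HBr) used = 0.1893 x 0.01288 = 0.002438 mol, which equals the excess n(NaOH).
So n(NaOH) consumed by the sample = 0.01119 - 0.002438 = 0.008750 mol.
n(H2C2O4) = 0.008750 / 2 = 0.004375 mol.
mass = 0.004375 mol x 90.03 g/mol = 0.394 g.

0.394 g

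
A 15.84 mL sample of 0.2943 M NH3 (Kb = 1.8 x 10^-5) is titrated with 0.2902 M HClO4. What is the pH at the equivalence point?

n(NH3) = 0.2943 x 0.01584 = 0.004662 mol; V(HClO4) at equivalence = 0.004662/0.2902 = 0.01606 L.
At equivalence the base is fully converted to NH4+; total volume = 0.03190 L, so [NH4+] = 0.004662/0.03190 = 0.1461 M.
Ka(NH4+) = Kw/Kb = 1.0e-14 / 1.8 x 10^-5 = 5.56e-10.
[H^+] = sqrt(Ka x [NH4+]) = sqrt(5.56e-10 x 0.1461) = 9.01e-6 M.
pH = -log(9.01e-6) = 5.05.

5.05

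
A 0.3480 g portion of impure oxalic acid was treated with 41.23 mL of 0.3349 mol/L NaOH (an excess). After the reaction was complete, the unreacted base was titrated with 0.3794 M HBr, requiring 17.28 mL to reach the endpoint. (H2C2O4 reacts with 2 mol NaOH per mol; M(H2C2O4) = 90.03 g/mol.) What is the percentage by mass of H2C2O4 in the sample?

93.8%

Total n(NaOH) added = 0.3349 x 0.04123 = 0.01381 mol.
n(HBr) used = 0.3794 x 0.01728 = 0.006556 mol, which equals the excess n(NaOH).
So n(NaOH) consumed by the sample = 0.01381 - 0.006556 = 0.007252 mol.
n(H2C2O4) = 0.007252 / 2 = 0.003626 mol.
mass H2C2O4 = 0.003626 x 90.03 = 0.3264 g, so %H2C2O4 = 0.3264/0.3480 x 100 = 93.8%.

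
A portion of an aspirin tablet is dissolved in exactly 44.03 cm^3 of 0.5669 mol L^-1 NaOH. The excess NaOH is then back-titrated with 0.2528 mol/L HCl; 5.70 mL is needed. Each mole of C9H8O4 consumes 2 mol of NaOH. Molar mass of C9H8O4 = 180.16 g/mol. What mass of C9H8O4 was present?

Total n(NaOH) added = 0.5669 x 0.04403 = 0.02496 mol.
n(HCl) used = 0.2528 x 0.005700 = 0.001441 mol, which equals the excess n(NaOH).
So n(NaOH) consumed by the sample = 0.02496 - 0.001441 = 0.02352 mol.
n(C9H8O4) = 0.02352 / 2 = 0.01176 mol.
mass = 0.01176 mol x 180.16 g/mol = 2.12 g.

2.12 g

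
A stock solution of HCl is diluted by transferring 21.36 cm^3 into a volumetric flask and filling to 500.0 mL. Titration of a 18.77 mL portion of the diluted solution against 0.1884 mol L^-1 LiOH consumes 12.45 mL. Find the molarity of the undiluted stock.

2.93 M

n(LiOH) = 0.1884 x 0.01245 = 0.002346 mol.
n(HCl) in the aliquot = 0.002346 mol.
[diluted HCl] = 0.002346 / 0.01877 = 0.1250 M.
Dilution factor = 500.0/21.36 = 23.41, so [stock] = 0.1250 x 23.41 = 2.93 M.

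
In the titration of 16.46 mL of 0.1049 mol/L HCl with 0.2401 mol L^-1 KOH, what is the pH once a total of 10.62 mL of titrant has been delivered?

12.48

n(acid) = 0.1049 x 0.01646 = 0.001727 mol; n(KOH) added = 0.2401 x 0.01062 = 0.002550 mol.
Base is in excess by 0.002550 - 0.001727 = 0.0008232 mol in a total volume of 0.02708 L.
[OH^-] = 0.0008232/0.02708 = 0.03040 M, so pOH = 1.52 and pH = 14.00 - 1.52 = 12.48.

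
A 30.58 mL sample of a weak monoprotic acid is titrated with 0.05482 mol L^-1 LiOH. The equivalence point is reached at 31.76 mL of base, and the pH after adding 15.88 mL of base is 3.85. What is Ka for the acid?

15.88 mL is half of the equivalence volume, so this is the half-equivalence point where [HA] = [A^-].
At half-equivalence pH = pKa, so pKa = 3.85.
Ka = 10^(-3.85) = 1.4 x 10^-4.

1.4 x 10^-4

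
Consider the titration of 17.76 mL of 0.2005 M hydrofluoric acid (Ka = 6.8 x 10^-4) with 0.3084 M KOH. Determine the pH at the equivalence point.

8.13

n(HF) = 0.2005 x 0.01776 = 0.003561 mol; V(KOH) at equivalence = 0.003561/0.3084 = 0.01155 L.
At equivalence all the acid is converted to F-; total volume = 0.01776 + 0.01155 = 0.02931 L, so [F-] = 0.003561/0.02931 = 0.1215 M.
Kb = Kw/Ka = 1.0e-14 / 6.8 x 10^-4 = 1.47e-11.
[OH^-] = sqrt(Kb x [F-]) = sqrt(1.47e-11 x 0.1215) = 1.34e-6 M.
pOH = 5.87, so pH = 14.00 - 5.87 = 8.13.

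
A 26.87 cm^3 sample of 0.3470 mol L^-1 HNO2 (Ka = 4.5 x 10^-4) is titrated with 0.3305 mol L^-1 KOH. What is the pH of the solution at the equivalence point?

8.29

n(HNO2) = 0.3470 x 0.02687 = 0.009324 mol; V(KOH) at equivalence = 0.009324/0.3305 = 0.02821 L.
At equivalence all the acid is converted to NO2-; total volume = 0.02687 + 0.02821 = 0.05508 L, so [NO2-] = 0.009324/0.05508 = 0.1693 M.
Kb = Kw/Ka = 1.0e-14 / 4.5 x 10^-4 = 2.22e-11.
[OH^-] = sqrt(Kb x [NO2-]) = sqrt(2.22e-11 x 0.1693) = 1.94e-6 M.
pOH = 5.71, so pH = 14.00 - 5.71 = 8.29.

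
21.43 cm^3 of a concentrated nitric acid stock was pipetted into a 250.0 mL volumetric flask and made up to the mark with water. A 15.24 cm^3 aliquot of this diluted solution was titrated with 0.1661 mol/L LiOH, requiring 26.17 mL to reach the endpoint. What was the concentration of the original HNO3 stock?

3.33 M

n(LiOH) = 0.1661 x 0.02617 = 0.004347 mol.
n(HNO3) in the aliquot = 0.004347 mol.
[diluted HNO3] = 0.004347 / 0.01524 = 0.2852 M.
Dilution factor = 250.0/21.43 = 11.67, so [stock] = 0.2852 x 11.67 = 3.33 M.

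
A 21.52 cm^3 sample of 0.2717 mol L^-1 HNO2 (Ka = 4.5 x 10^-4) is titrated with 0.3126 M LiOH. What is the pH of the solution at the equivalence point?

8.25

n(HNO2) = 0.2717 x 0.02152 = 0.005847 mol; V(LiOH) at equivalence = 0.005847/0.3126 = 0.01870 L.
At equivalence all the acid is converted to NO2-; total volume = 0.02152 + 0.01870 = 0.04022 L, so [NO2-] = 0.005847/0.04022 = 0.1454 M.
Kb = Kw/Ka = 1.0e-14 / 4.5 x 10^-4 = 2.22e-11.
[OH^-] = sqrt(Kb x [NO2-]) = sqrt(2.22e-11 x 0.1454) = 1.80e-6 M.
pOH = 5.75, so pH = 14.00 - 5.75 = 8.25.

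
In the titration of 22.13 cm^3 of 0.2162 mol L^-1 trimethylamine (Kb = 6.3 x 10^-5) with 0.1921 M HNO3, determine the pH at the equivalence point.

5.40

n((CH3)3N) = 0.2162 x 0.02213 = 0.004785 mol; V(HNO3) at equivalence = 0.004785/0.1921 = 0.02491 L.
At equivalence the base is fully converted to (CH3)3NH+; total volume = 0.04704 L, so [(CH3)3NH+] = 0.004785/0.04704 = 0.1017 M.
Ka((CH3)3NH+) = Kw/Kb = 1.0e-14 / 6.3 x 10^-5 = 1.59e-10.
[H^+] = sqrt(Ka x [(CH3)3NH+]) = sqrt(1.59e-10 x 0.1017) = 4.02e-6 M.
pH = -log(4.02e-6) = 5.40.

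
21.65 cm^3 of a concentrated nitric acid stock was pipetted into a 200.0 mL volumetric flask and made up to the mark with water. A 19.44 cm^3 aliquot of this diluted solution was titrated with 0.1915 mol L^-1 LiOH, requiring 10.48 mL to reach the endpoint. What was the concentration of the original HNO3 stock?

0.954 M

n(LiOH) = 0.1915 x 0.01048 = 0.002007 mol.
n(HNO3) in the aliquot = 0.002007 mol.
[diluted HNO3] = 0.002007 / 0.01944 = 0.1032 M.
Dilution factor = 200.0/21.65 = 9.238, so [stock] = 0.1032 x 9.238 = 0.954 M.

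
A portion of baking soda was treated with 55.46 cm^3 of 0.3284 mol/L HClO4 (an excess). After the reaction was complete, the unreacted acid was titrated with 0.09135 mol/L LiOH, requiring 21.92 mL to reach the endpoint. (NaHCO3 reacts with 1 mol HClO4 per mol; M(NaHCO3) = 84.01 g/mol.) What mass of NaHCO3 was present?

Total n(HClO4) added = 0.3284 x 0.05546 = 0.01821 mol.
n(LiOH) used = 0.09135 x 0.02192 = 0.002002 mol, which equals the excess n(HClO4).
So n(HClO4) consumed by the sample = 0.01821 - 0.002002 = 0.01621 mol.
n(NaHCO3) = 0.01621 / 1 = 0.01621 mol.
mass = 0.01621 mol x 84.01 g/mol = 1.36 g.

1.36 g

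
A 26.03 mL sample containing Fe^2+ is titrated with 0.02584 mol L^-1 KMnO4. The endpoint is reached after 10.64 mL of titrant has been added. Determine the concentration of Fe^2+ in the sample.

0.0528 M

n(KMnO4) = 0.02584 x 0.01064 = 0.0002749 mol.
From the balanced equation, 1 mol KMnO4 reacts with 5 mol Fe^2+, so n(Fe^2+) = 0.0002749 x 5/1 = 0.001375 mol.
[Fe^2+] = 0.001375 / 0.02603 L = 0.0528 M.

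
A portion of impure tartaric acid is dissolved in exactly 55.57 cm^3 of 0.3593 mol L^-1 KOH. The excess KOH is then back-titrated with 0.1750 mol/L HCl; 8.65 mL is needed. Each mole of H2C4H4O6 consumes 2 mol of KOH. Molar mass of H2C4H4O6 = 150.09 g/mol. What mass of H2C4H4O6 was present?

Total n(KOH) added = 0.3593 x 0.05557 = 0.01997 mol.
n(HCl) used = 0.1750 x 0.008650 = 0.001514 mol, which equals the excess n(KOH).
So n(KOH) consumed by the sample = 0.01997 - 0.001514 = 0.01845 mol.
n(H2C4H4O6) = 0.01845 / 2 = 0.009226 mol.
mass = 0.009226 mol x 150.09 g/mol = 1.38 g.

1.38 g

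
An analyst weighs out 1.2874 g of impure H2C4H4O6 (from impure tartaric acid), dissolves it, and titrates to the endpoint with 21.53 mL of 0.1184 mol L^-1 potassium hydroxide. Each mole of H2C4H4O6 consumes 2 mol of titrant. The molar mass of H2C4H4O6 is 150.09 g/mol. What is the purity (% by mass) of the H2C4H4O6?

14.9%

n(KOH) = 0.1184 x 0.02153 = 0.002549 mol.
n(H2C4H4O6) = 0.002549 / 2 = 0.001275 mol.
mass of H2C4H4O6 = 0.001275 x 150.09 = 0.1913 g.
% purity = 0.1913 / 1.2874 x 100 = 14.9%.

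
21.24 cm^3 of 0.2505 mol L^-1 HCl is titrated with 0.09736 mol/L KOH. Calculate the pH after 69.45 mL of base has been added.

n(acid) = 0.2505 x 0.02124 = 0.005321 mol; n(KOH) added = 0.09736 x 0.06945 = 0.006762 mol.
Base is in excess by 0.006762 - 0.005321 = 0.001441 mol in a total volume of 0.09069 L.
[OH^-] = 0.001441/0.09069 = 0.01589 M, so pOH = 1.80 and pH = 14.00 - 1.80 = 12.20.

12.20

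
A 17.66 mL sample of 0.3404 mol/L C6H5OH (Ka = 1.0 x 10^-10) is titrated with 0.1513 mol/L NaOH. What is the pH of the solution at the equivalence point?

n(C6H5OH) = 0.3404 x 0.01766 = 0.006011 mol; V(NaOH) at equivalence = 0.006011/0.1513 = 0.03973 L.
At equivalence all the acid is converted to C6H5O-; total volume = 0.01766 + 0.03973 = 0.05739 L, so [C6H5O-] = 0.006011/0.05739 = 0.1047 M.
Kb = Kw/Ka = 1.0e-14 / 1.0 x 10^-10 = 0.000100.
[OH^-] = sqrt(Kb x [C6H5O-]) = sqrt(0.000100 x 0.1047) = 0.00324 M.
pOH = 2.49, so pH = 14.00 - 2.49 = 11.51.

11.51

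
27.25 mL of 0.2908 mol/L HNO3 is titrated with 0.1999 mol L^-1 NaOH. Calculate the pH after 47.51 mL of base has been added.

12.32

n(acid) = 0.2908 x 0.02725 = 0.007924 mol; n(NaOH) added = 0.1999 x 0.04751 = 0.009497 mol.
Base is in excess by 0.009497 - 0.007924 = 0.001573 mol in a total volume of 0.07476 L.
[OH^-] = 0.001573/0.07476 = 0.02104 M, so pOH = 1.68 and pH = 14.00 - 1.68 = 12.32.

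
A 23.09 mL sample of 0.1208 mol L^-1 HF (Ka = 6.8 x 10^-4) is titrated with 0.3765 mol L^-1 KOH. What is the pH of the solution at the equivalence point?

n(HF) = 0.1208 x 0.02309 = 0.002789 mol; V(KOH) at equivalence = 0.002789/0.3765 = 0.007408 L.
At equivalence all the acid is converted to F-; total volume = 0.02309 + 0.007408 = 0.03050 L, so [F-] = 0.002789/0.03050 = 0.09146 M.
Kb = Kw/Ka = 1.0e-14 / 6.8 x 10^-4 = 1.47e-11.
[OH^-] = sqrt(Kb x [F-]) = sqrt(1.47e-11 x 0.09146) = 1.16e-6 M.
pOH = 5.94, so pH = 14.00 - 5.94 = 8.06.

8.06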